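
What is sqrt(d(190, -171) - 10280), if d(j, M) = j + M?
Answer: I*sqrt(10261) ≈ 101.3*I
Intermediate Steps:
d(j, M) = M + j
sqrt(d(190, -171) - 10280) = sqrt((-171 + 190) - 10280) = sqrt(19 - 10280) = sqrt(-10261) = I*sqrt(10261)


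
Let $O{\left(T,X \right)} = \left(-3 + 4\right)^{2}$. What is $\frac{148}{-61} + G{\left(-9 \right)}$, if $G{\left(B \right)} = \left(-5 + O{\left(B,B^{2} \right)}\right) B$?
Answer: $\frac{2048}{61} \approx 33.574$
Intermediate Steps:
$O{\left(T,X \right)} = 1$ ($O{\left(T,X \right)} = 1^{2} = 1$)
$G{\left(B \right)} = - 4 B$ ($G{\left(B \right)} = \left(-5 + 1\right) B = - 4 B$)
$\frac{148}{-61} + G{\left(-9 \right)} = \frac{148}{-61} - -36 = 148 \left(- \frac{1}{61}\right) + 36 = - \frac{148}{61} + 36 = \frac{2048}{61}$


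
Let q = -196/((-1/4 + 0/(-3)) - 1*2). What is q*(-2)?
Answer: -1568/9 ≈ -174.22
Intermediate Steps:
q = 784/9 (q = -196/((-1*1/4 + 0*(-1/3)) - 2) = -196/((-1/4 + 0) - 2) = -196/(-1/4 - 2) = -196/(-9/4) = -196*(-4/9) = 784/9 ≈ 87.111)
q*(-2) = (784/9)*(-2) = -1568/9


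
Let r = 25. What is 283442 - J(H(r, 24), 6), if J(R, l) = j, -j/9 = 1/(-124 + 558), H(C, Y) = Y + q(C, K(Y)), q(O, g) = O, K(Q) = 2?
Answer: 123013837/434 ≈ 2.8344e+5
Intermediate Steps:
H(C, Y) = C + Y (H(C, Y) = Y + C = C + Y)
j = -9/434 (j = -9/(-124 + 558) = -9/434 ≈ -0.020737)
J(R, l) = -9/434
283442 - J(H(r, 24), 6) = 283442 - 1*(-9/434) = 283442 + 9/434 = 123013837/434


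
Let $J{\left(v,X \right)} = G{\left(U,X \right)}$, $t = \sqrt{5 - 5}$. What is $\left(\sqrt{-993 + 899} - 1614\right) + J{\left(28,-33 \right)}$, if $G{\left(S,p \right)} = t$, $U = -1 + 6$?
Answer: $-1614 + i \sqrt{94} \approx -1614.0 + 9.6954 i$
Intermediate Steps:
$t = 0$ ($t = \sqrt{0} = 0$)
$U = 5$
$G{\left(S,p \right)} = 0$
$J{\left(v,X \right)} = 0$
$\left(\sqrt{-993 + 899} - 1614\right) + J{\left(28,-33 \right)} = \left(\sqrt{-993 + 899} - 1614\right) + 0 = \left(\sqrt{-94} - 1614\right) + 0 = \left(i \sqrt{94} - 1614\right) + 0 = \left(-1614 + i \sqrt{94}\right) + 0 = -1614 + i \sqrt{94}$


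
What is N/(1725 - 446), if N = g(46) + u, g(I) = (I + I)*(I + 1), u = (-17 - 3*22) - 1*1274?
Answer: 2967/1279 ≈ 2.3198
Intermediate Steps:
u = -1357 (u = (-17 - 66) - 1274 = -83 - 1274 = -1357)
g(I) = 2*I*(1 + I) (g(I) = (2*I)*(1 + I) = 2*I*(1 + I))
N = 2967 (N = 2*46*(1 + 46) - 1357 = 2*46*47 - 1357 = 4324 - 1357 = 2967)
N/(1725 - 446) = 2967/(1725 - 446) = 2967/1279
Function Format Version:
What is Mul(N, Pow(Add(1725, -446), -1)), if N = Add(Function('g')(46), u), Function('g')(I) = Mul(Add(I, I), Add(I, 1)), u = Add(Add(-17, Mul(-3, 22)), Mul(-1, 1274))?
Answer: Rational(2967, 1279) ≈ 2.3198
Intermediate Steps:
u = -1357 (u = Add(Add(-17, -66), -1274) = Add(-83, -1274) = -1357)
Function('g')(I) = Mul(2, I, Add(1, I)) (Function('g')(I) = Mul(Mul(2, I), Add(1, I)) = Mul(2, I, Add(1, I)))
N = 2967 (N = Add(Mul(2, 46, Add(1, 46)), -1357) = Add(Mul(2, 46, 47), -1357) = Add(4324, -1357) = 2967)
Mul(N, Pow(Add(1725, -446), -1)) = Mul(2967, Pow(Add(1725, -446), -1)) = Mul(2967, Pow(1279, -1)) = Mul(2967, Rational(1, 1279)) = Rational(2967, 1279)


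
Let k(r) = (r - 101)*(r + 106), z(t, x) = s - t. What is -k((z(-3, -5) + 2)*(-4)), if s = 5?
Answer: 9306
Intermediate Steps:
z(t, x) = 5 - t
k(r) = (-101 + r)*(106 + r)
-k((z(-3, -5) + 2)*(-4)) = -(-10706 + (((5 - 1*(-3)) + 2)*(-4))² + 5*(((5 - 1*(-3)) + 2)*(-4))) = -(-10706 + (((5 + 3) + 2)*(-4))² + 5*(((5 + 3) + 2)*(-4))) = -(-10706 + ((8 + 2)*(-4))² + 5*((8 + 2)*(-4))) = -(-10706 + (10*(-4))² + 5*(10*(-4))) = -(-10706 + (-40)² + 5*(-40)) = -(-10706 + 1600 - 200) = -1*(-9306) = 9306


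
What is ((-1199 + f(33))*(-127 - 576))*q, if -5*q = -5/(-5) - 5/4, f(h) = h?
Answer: 409849/10 ≈ 40985.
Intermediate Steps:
q = 1/20 (q = -(-5/(-5) - 5/4)/5 = -(-5*(-⅕) - 5*¼)/5 = -(1 - 5/4)/5 = -⅕*(-¼) = 1/20 ≈ 0.050000)
((-1199 + f(33))*(-127 - 576))*q = ((-1199 + 33)*(-127 - 576))*(1/20) = -1166*(-703)*(1/20) = 819698*(1/20) = 409849/10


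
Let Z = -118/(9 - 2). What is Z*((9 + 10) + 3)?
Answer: -2596/7 ≈ -370.86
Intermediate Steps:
Z = -118/7 ≈ -16.857
Z*((9 + 10) + 3) = -118*((9 + 10) + 3)/7 = -118*(19 + 3)/7 = -118/7*22 = -2596/7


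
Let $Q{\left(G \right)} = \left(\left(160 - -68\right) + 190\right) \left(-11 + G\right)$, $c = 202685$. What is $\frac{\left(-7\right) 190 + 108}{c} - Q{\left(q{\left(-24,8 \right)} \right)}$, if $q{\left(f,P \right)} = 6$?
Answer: $\frac{423610428}{202685} \approx 2090.0$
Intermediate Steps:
$Q{\left(G \right)} = -4598 + 418 G$ ($Q{\left(G \right)} = \left(\left(160 + 68\right) + 190\right) \left(-11 + G\right) = \left(228 + 190\right) \left(-11 + G\right) = 418 \left(-11 + G\right) = -4598 + 418 G$)
$\frac{\left(-7\right) 190 + 108}{c} - Q{\left(q{\left(-24,8 \right)} \right)} = \frac{\left(-7\right) 190 + 108}{202685} - \left(-4598 + 418 \cdot 6\right) = \left(-1330 + 108\right) \frac{1}{202685} - \left(-4598 + 2508\right) = \left(-1222\right) \frac{1}{202685} - -2090 = - \frac{1222}{202685} + 2090 = \frac{423610428}{202685}$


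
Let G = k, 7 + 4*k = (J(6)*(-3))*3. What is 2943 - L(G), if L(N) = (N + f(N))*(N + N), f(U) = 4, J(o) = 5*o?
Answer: -48753/8 ≈ -6094.1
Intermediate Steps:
k = -277/4 (k = -7/4 + (((5*6)*(-3))*3)/4 = -7/4 + ((30*(-3))*3)/4 = -7/4 + (-90*3)/4 = -7/4 + (¼)*(-270) = -7/4 - 135/2 = -277/4 ≈ -69.250)
G = -277/4 ≈ -69.250
L(N) = 2*N*(4 + N) (L(N) = (N + 4)*(N + N) = (4 + N)*(2*N) = 2*N*(4 + N))
2943 - L(G) = 2943 - 2*(-277)*(4 - 277/4)/4 = 2943 - 2*(-277)*(-261)/(4*4) = 2943 - 1*72297/8 = 2943 - 72297/8 = -48753/8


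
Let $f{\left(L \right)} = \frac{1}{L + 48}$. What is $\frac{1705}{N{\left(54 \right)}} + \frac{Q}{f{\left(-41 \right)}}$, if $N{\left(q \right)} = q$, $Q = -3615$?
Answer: $- \frac{1364765}{54} \approx -25273.0$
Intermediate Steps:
$f{\left(L \right)} = \frac{1}{48 + L}$
$\frac{1705}{N{\left(54 \right)}} + \frac{Q}{f{\left(-41 \right)}} = \frac{1705}{54} - \frac{3615}{\frac{1}{48 - 41}} = 1705 \cdot \frac{1}{54} - \frac{3615}{\frac{1}{7}} = \frac{1705}{54} - 3615 \frac{1}{\frac{1}{7}} = \frac{1705}{54} - 25305 = - \frac{1364765}{54}$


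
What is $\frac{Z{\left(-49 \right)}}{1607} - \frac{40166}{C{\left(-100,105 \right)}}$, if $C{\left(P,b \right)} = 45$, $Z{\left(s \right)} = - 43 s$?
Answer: $- \frac{64451947}{72315} \approx -891.27$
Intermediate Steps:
$\frac{Z{\left(-49 \right)}}{1607} - \frac{40166}{C{\left(-100,105 \right)}} = \frac{\left(-43\right) \left(-49\right)}{1607} - \frac{40166}{45} = 2107 \cdot \frac{1}{1607} - \frac{40166}{45} = \frac{2107}{1607} - \frac{40166}{45} = - \frac{64451947}{72315}$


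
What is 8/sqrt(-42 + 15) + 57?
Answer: 57 - 8*I*sqrt(3)/9 ≈ 57.0 - 1.5396*I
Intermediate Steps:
8/sqrt(-42 + 15) + 57 = 8/sqrt(-27) + 57 = 8/(3*I*sqrt(3)) + 57 = -I*sqrt(3)/9*8 + 57 = -8*I*sqrt(3)/9 + 57 = 57 - 8*I*sqrt(3)/9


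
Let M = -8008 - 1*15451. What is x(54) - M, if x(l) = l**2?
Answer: 26375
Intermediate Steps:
M = -23459 (M = -8008 - 15451 = -23459)
x(54) - M = 54**2 - 1*(-23459) = 2916 + 23459 = 26375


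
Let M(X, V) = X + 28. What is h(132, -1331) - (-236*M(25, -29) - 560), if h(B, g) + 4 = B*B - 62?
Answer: 30426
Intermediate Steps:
h(B, g) = -66 + B² (h(B, g) = -4 + (B*B - 62) = -4 + (B² - 62) = -4 + (-62 + B²) = -66 + B²)
M(X, V) = 28 + X
h(132, -1331) - (-236*M(25, -29) - 560) = (-66 + 132²) - (-236*(28 + 25) - 560) = (-66 + 17424) - (-236*53 - 560) = 17358 - (-12508 - 560) = 17358 - 1*(-13068) = 17358 + 13068 = 30426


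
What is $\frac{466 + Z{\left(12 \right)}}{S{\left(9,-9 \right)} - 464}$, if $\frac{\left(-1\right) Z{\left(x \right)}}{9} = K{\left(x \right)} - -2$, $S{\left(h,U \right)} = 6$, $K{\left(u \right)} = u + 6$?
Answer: $- \frac{143}{229} \approx -0.62445$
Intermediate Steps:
$K{\left(u \right)} = 6 + u$
$Z{\left(x \right)} = -72 - 9 x$ ($Z{\left(x \right)} = - 9 \left(\left(6 + x\right) - -2\right) = - 9 \left(\left(6 + x\right) + 2\right) = - 9 \left(8 + x\right) = -72 - 9 x$)
$\frac{466 + Z{\left(12 \right)}}{S{\left(9,-9 \right)} - 464} = \frac{466 - 180}{6 - 464} = \frac{466 - 180}{-458} = \left(466 - 180\right) \left(- \frac{1}{458}\right) = 286 \left(- \frac{1}{458}\right) = - \frac{143}{229}$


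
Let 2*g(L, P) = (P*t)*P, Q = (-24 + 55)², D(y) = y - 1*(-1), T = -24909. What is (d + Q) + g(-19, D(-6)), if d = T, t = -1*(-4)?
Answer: -23898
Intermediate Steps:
t = 4
D(y) = 1 + y (D(y) = y + 1 = 1 + y)
Q = 961 (Q = 31² = 961)
g(L, P) = 2*P² (g(L, P) = ((P*4)*P)/2 = ((4*P)*P)/2 = (4*P²)/2 = 2*P²)
d = -24909
(d + Q) + g(-19, D(-6)) = (-24909 + 961) + 2*(1 - 6)² = -23948 + 2*(-5)² = -23948 + 2*25 = -23948 + 50 = -23898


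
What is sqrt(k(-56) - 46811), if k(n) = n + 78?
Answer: I*sqrt(46789) ≈ 216.31*I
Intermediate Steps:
k(n) = 78 + n
sqrt(k(-56) - 46811) = sqrt((78 - 56) - 46811) = sqrt(22 - 46811) = sqrt(-46789) = I*sqrt(46789)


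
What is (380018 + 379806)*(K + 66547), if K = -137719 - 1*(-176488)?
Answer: 80021624384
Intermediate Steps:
K = 38769 (K = -137719 + 176488 = 38769)
(380018 + 379806)*(K + 66547) = (380018 + 379806)*(38769 + 66547) = 759824*105316 = 80021624384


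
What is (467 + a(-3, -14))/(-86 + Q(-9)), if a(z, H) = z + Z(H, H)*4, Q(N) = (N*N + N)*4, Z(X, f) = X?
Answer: 204/101 ≈ 2.0198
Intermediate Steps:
Q(N) = 4*N + 4*N² (Q(N) = (N² + N)*4 = (N + N²)*4 = 4*N + 4*N²)
a(z, H) = z + 4*H (a(z, H) = z + H*4 = z + 4*H)
(467 + a(-3, -14))/(-86 + Q(-9)) = (467 + (-3 + 4*(-14)))/(-86 + 4*(-9)*(1 - 9)) = (467 + (-3 - 56))/(-86 + 4*(-9)*(-8)) = (467 - 59)/(-86 + 288) = 408/202 = 408*(1/202) = 204/101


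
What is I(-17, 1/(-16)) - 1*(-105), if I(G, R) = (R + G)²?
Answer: 101409/256 ≈ 396.13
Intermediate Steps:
I(G, R) = (G + R)²
I(-17, 1/(-16)) - 1*(-105) = (-17 + 1/(-16))² - 1*(-105) = (-17 - 1/16)² + 105 = (-273/16)² + 105 = 74529/256 + 105 = 101409/256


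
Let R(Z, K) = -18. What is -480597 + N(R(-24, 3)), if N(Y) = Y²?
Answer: -480273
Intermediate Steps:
-480597 + N(R(-24, 3)) = -480597 + (-18)² = -480597 + 324 = -480273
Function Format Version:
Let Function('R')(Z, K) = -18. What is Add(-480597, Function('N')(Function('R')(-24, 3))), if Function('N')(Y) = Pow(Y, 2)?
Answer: -480273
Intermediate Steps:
Add(-480597, Function('N')(Function('R')(-24, 3))) = Add(-480597, Pow(-18, 2)) = Add(-480597, 324) = -480273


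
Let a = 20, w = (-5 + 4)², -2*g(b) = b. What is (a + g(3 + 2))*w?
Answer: 35/2 ≈ 17.500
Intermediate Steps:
g(b) = -b/2
w = 1 (w = (-1)² = 1)
(a + g(3 + 2))*w = (20 - (3 + 2)/2)*1 = (20 - ½*5)*1 = (20 - 5/2)*1 = (35/2)*1 = 35/2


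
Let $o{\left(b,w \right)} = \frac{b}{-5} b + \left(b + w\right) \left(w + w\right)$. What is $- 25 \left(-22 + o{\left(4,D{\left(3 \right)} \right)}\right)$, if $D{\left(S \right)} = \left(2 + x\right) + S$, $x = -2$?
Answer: $-420$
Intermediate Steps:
$D{\left(S \right)} = S$ ($D{\left(S \right)} = \left(2 - 2\right) + S = 0 + S = S$)
$o{\left(b,w \right)} = - \frac{b^{2}}{5} + 2 w \left(b + w\right)$ ($o{\left(b,w \right)} = - \frac{b}{5} b + \left(b + w\right) 2 w = - \frac{b^{2}}{5} + 2 w \left(b + w\right)$)
$- 25 \left(-22 + o{\left(4,D{\left(3 \right)} \right)}\right) = - 25 \left(-22 + \left(2 \cdot 3^{2} - \frac{4^{2}}{5} + 2 \cdot 4 \cdot 3\right)\right) = - 25 \left(-22 + \left(2 \cdot 9 - \frac{16}{5} + 24\right)\right) = - 25 \left(-22 + \left(18 - \frac{16}{5} + 24\right)\right) = - 25 \left(-22 + \frac{194}{5}\right) = \left(-25\right) \frac{84}{5} = -420$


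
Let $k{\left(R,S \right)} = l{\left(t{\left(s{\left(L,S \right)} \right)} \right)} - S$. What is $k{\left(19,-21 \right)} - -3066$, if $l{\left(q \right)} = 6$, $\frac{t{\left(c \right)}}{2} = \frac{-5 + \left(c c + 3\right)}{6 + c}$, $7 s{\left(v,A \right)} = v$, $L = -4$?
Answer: $3093$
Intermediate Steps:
$s{\left(v,A \right)} = \frac{v}{7}$
$t{\left(c \right)} = \frac{2 \left(-2 + c^{2}\right)}{6 + c}$ ($t{\left(c \right)} = 2 \frac{-5 + \left(c c + 3\right)}{6 + c} = 2 \frac{-5 + \left(c^{2} + 3\right)}{6 + c} = 2 \frac{-5 + \left(3 + c^{2}\right)}{6 + c} = 2 \frac{-2 + c^{2}}{6 + c} = \frac{2 \left(-2 + c^{2}\right)}{6 + c}$)
$k{\left(R,S \right)} = 6 - S$
$k{\left(19,-21 \right)} - -3066 = \left(6 - -21\right) - -3066 = \left(6 + 21\right) + 3066 = 27 + 3066 = 3093$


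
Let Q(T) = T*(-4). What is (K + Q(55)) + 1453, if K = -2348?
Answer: -1115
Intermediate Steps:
Q(T) = -4*T
(K + Q(55)) + 1453 = (-2348 - 4*55) + 1453 = (-2348 - 220) + 1453 = -2568 + 1453 = -1115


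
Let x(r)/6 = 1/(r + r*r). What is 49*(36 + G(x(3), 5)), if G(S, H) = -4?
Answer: 1568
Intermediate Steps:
x(r) = 6/(r + r**2) (x(r) = 6/(r + r*r) = 6/(r + r**2))
49*(36 + G(x(3), 5)) = 49*(36 - 4) = 49*32 = 1568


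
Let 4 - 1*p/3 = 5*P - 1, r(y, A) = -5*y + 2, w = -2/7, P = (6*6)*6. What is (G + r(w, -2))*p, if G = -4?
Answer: 12900/7 ≈ 1842.9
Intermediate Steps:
P = 216 (P = 36*6 = 216)
w = -2/7 (w = -2*⅐ = -2/7 ≈ -0.28571)
r(y, A) = 2 - 5*y
p = -3225 (p = 12 - 3*(5*216 - 1) = 12 - 3*(1080 - 1) = 12 - 3*1079 = 12 - 3237 = -3225)
(G + r(w, -2))*p = (-4 + (2 - 5*(-2/7)))*(-3225) = (-4 + (2 + 10/7))*(-3225) = (-4 + 24/7)*(-3225) = -4/7*(-3225) = 12900/7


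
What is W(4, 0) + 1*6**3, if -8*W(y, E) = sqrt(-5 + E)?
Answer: 216 - I*sqrt(5)/8 ≈ 216.0 - 0.27951*I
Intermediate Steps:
W(y, E) = -sqrt(-5 + E)/8
W(4, 0) + 1*6**3 = -sqrt(-5 + 0)/8 + 1*6**3 = -I*sqrt(5)/8 + 1*216 = -I*sqrt(5)/8 + 216 = 216 - I*sqrt(5)/8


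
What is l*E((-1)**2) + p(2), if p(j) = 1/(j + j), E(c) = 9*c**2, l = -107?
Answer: -3851/4 ≈ -962.75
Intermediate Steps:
p(j) = 1/(2*j)
l*E((-1)**2) + p(2) = -963*((-1)**2)**2 + (1/2)/2 = -963*1**2 + (1/2)*(1/2) = -963 + 1/4 = -3851/4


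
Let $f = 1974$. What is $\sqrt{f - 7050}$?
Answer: $6 i \sqrt{141} \approx 71.246 i$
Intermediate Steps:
$\sqrt{f - 7050} = \sqrt{1974 - 7050} = \sqrt{-5076} = 6 i \sqrt{141}$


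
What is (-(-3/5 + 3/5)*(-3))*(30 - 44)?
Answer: 0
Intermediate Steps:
(-(-3/5 + 3/5)*(-3))*(30 - 44) = (-(-3*⅕ + 3*(⅕))*(-3))*(-14) = (-(-⅗ + ⅗)*(-3))*(-14) = (-1*0*(-3))*(-14) = (0*(-3))*(-14) = 0*(-14) = 0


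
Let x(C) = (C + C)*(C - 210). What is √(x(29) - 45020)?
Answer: I*√55518 ≈ 235.62*I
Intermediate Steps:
x(C) = 2*C*(-210 + C) (x(C) = (2*C)*(-210 + C) = 2*C*(-210 + C))
√(x(29) - 45020) = √(2*29*(-210 + 29) - 45020) = √(2*29*(-181) - 45020) = √(-10498 - 45020) = √(-55518) = I*√55518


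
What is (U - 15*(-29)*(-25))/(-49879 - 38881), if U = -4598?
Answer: 15473/88760 ≈ 0.17432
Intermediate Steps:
(U - 15*(-29)*(-25))/(-49879 - 38881) = (-4598 - 15*(-29)*(-25))/(-49879 - 38881) = (-4598 + 435*(-25))/(-88760) = (-4598 - 10875)*(-1/88760) = -15473*(-1/88760) = 15473/88760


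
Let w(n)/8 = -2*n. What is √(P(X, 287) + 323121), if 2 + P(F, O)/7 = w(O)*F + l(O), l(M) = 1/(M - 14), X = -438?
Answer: √21905714298/39 ≈ 3795.0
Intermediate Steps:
w(n) = -16*n (w(n) = 8*(-2*n) = -16*n)
l(M) = 1/(-14 + M)
P(F, O) = -14 + 7/(-14 + O) - 112*F*O (P(F, O) = -14 + 7*((-16*O)*F + 1/(-14 + O)) = -14 + 7*(-16*F*O + 1/(-14 + O)) = -14 + 7*(1/(-14 + O) - 16*F*O) = -14 + (7/(-14 + O) - 112*F*O) = -14 + 7/(-14 + O) - 112*F*O)
√(P(X, 287) + 323121) = √(7*(1 - 2*(1 + 8*(-438)*287)*(-14 + 287))/(-14 + 287) + 323121) = √(7*(1 - 2*(1 - 1005648)*273)/273 + 323121) = √(7*(1/273)*(1 - 2*(-1005647)*273) + 323121) = √(7*(1/273)*(1 + 549083262) + 323121) = √(7*(1/273)*549083263 + 323121) = √(549083263/39 + 323121) = √(561684982/39) = √21905714298/39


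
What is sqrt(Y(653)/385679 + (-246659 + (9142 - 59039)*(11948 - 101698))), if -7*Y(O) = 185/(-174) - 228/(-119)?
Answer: 11*sqrt(166667177997072663314682)/67108146 ≈ 66918.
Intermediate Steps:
Y(O) = -17657/144942 (Y(O) = -(185/(-174) - 228/(-119))/7 = -(185*(-1/174) - 228*(-1/119))/7 = -(-185/174 + 228/119)/7 = -1/7*17657/20706 = -17657/144942)
sqrt(Y(653)/385679 + (-246659 + (9142 - 59039)*(11948 - 101698))) = sqrt(-17657/144942/385679 + (-246659 + (9142 - 59039)*(11948 - 101698))) = sqrt(-17657/144942*1/385679 + (-246659 - 49897*(-89750))) = sqrt(-17657/55901085618 + (-246659 + 4478255750)) = sqrt(-17657/55901085618 + 4478009091) = sqrt(250325569594173335581/55901085618) = 11*sqrt(166667177997072663314682)/67108146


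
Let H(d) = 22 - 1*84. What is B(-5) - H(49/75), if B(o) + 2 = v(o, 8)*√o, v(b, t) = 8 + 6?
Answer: 60 + 14*I*√5 ≈ 60.0 + 31.305*I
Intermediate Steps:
v(b, t) = 14
H(d) = -62 (H(d) = 22 - 84 = -62)
B(o) = -2 + 14*√o
B(-5) - H(49/75) = (-2 + 14*√(-5)) - 1*(-62) = (-2 + 14*(I*√5)) + 62 = (-2 + 14*I*√5) + 62 = 60 + 14*I*√5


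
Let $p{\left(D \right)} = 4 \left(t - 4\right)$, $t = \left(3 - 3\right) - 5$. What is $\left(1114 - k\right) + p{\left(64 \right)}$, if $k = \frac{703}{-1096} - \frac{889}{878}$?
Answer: $\frac{519469021}{481144} \approx 1079.7$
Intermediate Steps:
$t = -5$ ($t = 0 - 5 = -5$)
$p{\left(D \right)} = -36$ ($p{\left(D \right)} = 4 \left(-5 - 4\right) = 4 \left(-9\right) = -36$)
$k = - \frac{795789}{481144}$ ($k = 703 \left(- \frac{1}{1096}\right) - \frac{889}{878} = - \frac{703}{1096} - \frac{889}{878} = - \frac{795789}{481144} \approx -1.654$)
$\left(1114 - k\right) + p{\left(64 \right)} = \left(1114 - - \frac{795789}{481144}\right) - 36 = \left(1114 + \frac{795789}{481144}\right) - 36 = \frac{536790205}{481144} - 36 = \frac{519469021}{481144}$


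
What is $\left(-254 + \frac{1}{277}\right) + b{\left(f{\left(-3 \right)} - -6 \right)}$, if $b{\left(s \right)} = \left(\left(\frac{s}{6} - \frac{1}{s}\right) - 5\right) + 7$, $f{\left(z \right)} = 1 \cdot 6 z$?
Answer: $- \frac{844007}{3324} \approx -253.91$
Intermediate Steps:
$f{\left(z \right)} = 6 z$
$b{\left(s \right)} = 2 - \frac{1}{s} + \frac{s}{6}$ ($b{\left(s \right)} = \left(\left(s \frac{1}{6} - \frac{1}{s}\right) - 5\right) + 7 = \left(\left(\frac{s}{6} - \frac{1}{s}\right) - 5\right) + 7 = \left(\left(- \frac{1}{s} + \frac{s}{6}\right) - 5\right) + 7 = \left(-5 - \frac{1}{s} + \frac{s}{6}\right) + 7 = 2 - \frac{1}{s} + \frac{s}{6}$)
$\left(-254 + \frac{1}{277}\right) + b{\left(f{\left(-3 \right)} - -6 \right)} = \left(-254 + \frac{1}{277}\right) + \left(2 - \frac{1}{6 \left(-3\right) - -6} + \frac{6 \left(-3\right) - -6}{6}\right) = \left(-254 + \frac{1}{277}\right) + \left(2 - \frac{1}{-18 + 6} + \frac{-18 + 6}{6}\right) = - \frac{70357}{277} + \left(2 - \frac{1}{-12} + \frac{1}{6} \left(-12\right)\right) = - \frac{70357}{277} - - \frac{1}{12} = - \frac{70357}{277} + \left(2 + \frac{1}{12} - 2\right) = - \frac{70357}{277} + \frac{1}{12} = - \frac{844007}{3324}$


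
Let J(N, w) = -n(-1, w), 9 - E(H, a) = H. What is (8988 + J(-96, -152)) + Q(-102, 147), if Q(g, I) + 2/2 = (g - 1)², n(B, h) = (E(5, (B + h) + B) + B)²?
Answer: 19587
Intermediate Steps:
E(H, a) = 9 - H
n(B, h) = (4 + B)² (n(B, h) = ((9 - 1*5) + B)² = ((9 - 5) + B)² = (4 + B)²)
Q(g, I) = -1 + (-1 + g)² (Q(g, I) = -1 + (g - 1)² = -1 + (-1 + g)²)
J(N, w) = -9 (J(N, w) = -(4 - 1)² = -1*3² = -1*9 = -9)
(8988 + J(-96, -152)) + Q(-102, 147) = (8988 - 9) - 102*(-2 - 102) = 8979 - 102*(-104) = 8979 + 10608 = 19587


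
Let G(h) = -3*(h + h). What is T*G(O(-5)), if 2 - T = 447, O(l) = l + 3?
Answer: -5340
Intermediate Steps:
O(l) = 3 + l
T = -445 (T = 2 - 1*447 = 2 - 447 = -445)
G(h) = -6*h
T*G(O(-5)) = -(-2670)*(3 - 5) = -(-2670)*(-2) = -445*12 = -5340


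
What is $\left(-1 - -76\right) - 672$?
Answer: $-597$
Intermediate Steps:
$\left(-1 - -76\right) - 672 = \left(-1 + 76\right) - 672 = 75 - 672 = -597$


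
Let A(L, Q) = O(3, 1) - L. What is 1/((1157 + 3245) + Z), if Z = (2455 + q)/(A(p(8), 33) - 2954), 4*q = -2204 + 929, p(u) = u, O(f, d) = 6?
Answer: 11824/52040703 ≈ 0.00022721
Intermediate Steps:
q = -1275/4 (q = (-2204 + 929)/4 = (¼)*(-1275) = -1275/4 ≈ -318.75)
A(L, Q) = 6 - L
Z = -8545/11824 (Z = (2455 - 1275/4)/((6 - 1*8) - 2954) = 8545/(4*((6 - 8) - 2954)) = 8545/(4*(-2 - 2954)) = (8545/4)/(-2956) = (8545/4)*(-1/2956) = -8545/11824 ≈ -0.72268)
1/((1157 + 3245) + Z) = 1/((1157 + 3245) - 8545/11824) = 1/(4402 - 8545/11824) = 1/(52040703/11824) = 11824/52040703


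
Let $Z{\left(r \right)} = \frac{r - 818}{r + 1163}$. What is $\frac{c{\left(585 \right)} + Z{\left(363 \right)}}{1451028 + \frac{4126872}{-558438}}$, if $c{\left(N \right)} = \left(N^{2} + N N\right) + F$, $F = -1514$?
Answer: $\frac{13856706657759}{29441083388576} \approx 0.47066$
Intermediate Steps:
$c{\left(N \right)} = -1514 + 2 N^{2}$ ($c{\left(N \right)} = \left(N^{2} + N N\right) - 1514 = \left(N^{2} + N^{2}\right) - 1514 = 2 N^{2} - 1514 = -1514 + 2 N^{2}$)
$Z{\left(r \right)} = \frac{-818 + r}{1163 + r}$
$\frac{c{\left(585 \right)} + Z{\left(363 \right)}}{1451028 + \frac{4126872}{-558438}} = \frac{\left(-1514 + 2 \cdot 585^{2}\right) + \frac{-818 + 363}{1163 + 363}}{1451028 + \frac{4126872}{-558438}} = \frac{\left(-1514 + 2 \cdot 342225\right) + \frac{1}{1526} \left(-455\right)}{1451028 + 4126872 \left(- \frac{1}{558438}\right)} = \frac{\left(-1514 + 684450\right) + \frac{1}{1526} \left(-455\right)}{1451028 - \frac{687812}{93073}} = \frac{682936 - \frac{65}{218}}{\frac{135050841232}{93073}} = \frac{148879983}{218} \cdot \frac{93073}{135050841232} = \frac{13856706657759}{29441083388576}$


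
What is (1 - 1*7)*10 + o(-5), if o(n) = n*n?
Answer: -35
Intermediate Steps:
o(n) = n²
(1 - 1*7)*10 + o(-5) = (1 - 1*7)*10 + (-5)² = (1 - 7)*10 + 25 = -6*10 + 25 = -60 + 25 = -35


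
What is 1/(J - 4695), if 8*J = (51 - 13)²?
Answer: -2/9029 ≈ -0.00022151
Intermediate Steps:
J = 361/2 (J = (51 - 13)²/8 = (⅛)*38² = (⅛)*1444 = 361/2 ≈ 180.50)
1/(J - 4695) = 1/(361/2 - 4695) = 1/(-9029/2) = -2/9029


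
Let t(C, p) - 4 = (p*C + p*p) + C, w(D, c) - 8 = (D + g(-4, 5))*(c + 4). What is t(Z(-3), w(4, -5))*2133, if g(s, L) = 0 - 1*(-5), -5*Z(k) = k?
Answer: 10665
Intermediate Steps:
Z(k) = -k/5
g(s, L) = 5 (g(s, L) = 0 + 5 = 5)
w(D, c) = 8 + (4 + c)*(5 + D) (w(D, c) = 8 + (D + 5)*(c + 4) = 8 + (5 + D)*(4 + c) = 8 + (4 + c)*(5 + D))
t(C, p) = 4 + C + p² + C*p (t(C, p) = 4 + ((p*C + p*p) + C) = 4 + ((C*p + p²) + C) = 4 + ((p² + C*p) + C) = 4 + (C + p² + C*p) = 4 + C + p² + C*p)
t(Z(-3), w(4, -5))*2133 = (4 - ⅕*(-3) + (28 + 4*4 + 5*(-5) + 4*(-5))² + (-⅕*(-3))*(28 + 4*4 + 5*(-5) + 4*(-5)))*2133 = (4 + ⅗ + (28 + 16 - 25 - 20)² + 3*(28 + 16 - 25 - 20)/5)*2133 = (4 + ⅗ + (-1)² + (⅗)*(-1))*2133 = (4 + ⅗ + 1 - ⅗)*2133 = 5*2133 = 10665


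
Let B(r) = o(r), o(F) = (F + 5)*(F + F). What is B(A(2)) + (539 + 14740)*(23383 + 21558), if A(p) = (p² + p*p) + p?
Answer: 686653839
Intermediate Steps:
o(F) = 2*F*(5 + F) (o(F) = (5 + F)*(2*F) = 2*F*(5 + F))
A(p) = p + 2*p² (A(p) = (p² + p²) + p = 2*p² + p = p + 2*p²)
B(r) = 2*r*(5 + r)
B(A(2)) + (539 + 14740)*(23383 + 21558) = 2*(2*(1 + 2*2))*(5 + 2*(1 + 2*2)) + (539 + 14740)*(23383 + 21558) = 2*(2*(1 + 4))*(5 + 2*(1 + 4)) + 15279*44941 = 2*(2*5)*(5 + 2*5) + 686653539 = 2*10*(5 + 10) + 686653539 = 2*10*15 + 686653539 = 300 + 686653539 = 686653839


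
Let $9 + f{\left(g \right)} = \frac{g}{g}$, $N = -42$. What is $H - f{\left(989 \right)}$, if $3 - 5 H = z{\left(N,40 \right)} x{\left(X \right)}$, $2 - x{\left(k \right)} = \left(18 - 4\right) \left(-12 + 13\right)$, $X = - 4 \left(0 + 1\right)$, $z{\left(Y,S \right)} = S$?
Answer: $\frac{523}{5} \approx 104.6$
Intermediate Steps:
$X = -4$ ($X = \left(-4\right) 1 = -4$)
$x{\left(k \right)} = -12$ ($x{\left(k \right)} = 2 - \left(18 - 4\right) \left(-12 + 13\right) = 2 - 14 \cdot 1 = 2 - 14 = -12$)
$f{\left(g \right)} = -8$ ($f{\left(g \right)} = -9 + \frac{g}{g} = -9 + 1 = -8$)
$H = \frac{483}{5}$ ($H = \frac{3}{5} - \frac{40 \left(-12\right)}{5} = \frac{3}{5} - -96 = \frac{3}{5} + 96 = \frac{483}{5} \approx 96.6$)
$H - f{\left(989 \right)} = \frac{483}{5} - -8 = \frac{483}{5} + 8 = \frac{523}{5}$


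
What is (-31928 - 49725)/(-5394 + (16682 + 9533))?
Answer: -81653/20821 ≈ -3.9217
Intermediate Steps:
(-31928 - 49725)/(-5394 + (16682 + 9533)) = -81653/(-5394 + 26215) = -81653/20821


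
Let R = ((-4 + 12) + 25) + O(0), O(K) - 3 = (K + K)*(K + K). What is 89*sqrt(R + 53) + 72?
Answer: 72 + 89*sqrt(89) ≈ 911.62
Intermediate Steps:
O(K) = 3 + 4*K**2 (O(K) = 3 + (K + K)*(K + K) = 3 + (2*K)*(2*K) = 3 + 4*K**2)
R = 36 (R = ((-4 + 12) + 25) + (3 + 4*0**2) = (8 + 25) + (3 + 4*0) = 33 + (3 + 0) = 33 + 3 = 36)
89*sqrt(R + 53) + 72 = 89*sqrt(36 + 53) + 72 = 89*sqrt(89) + 72 = 72 + 89*sqrt(89)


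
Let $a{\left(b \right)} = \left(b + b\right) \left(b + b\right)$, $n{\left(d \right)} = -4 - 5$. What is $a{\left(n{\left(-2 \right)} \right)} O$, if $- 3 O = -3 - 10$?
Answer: $1404$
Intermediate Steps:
$n{\left(d \right)} = -9$
$a{\left(b \right)} = 4 b^{2}$ ($a{\left(b \right)} = 2 b 2 b = 4 b^{2}$)
$O = \frac{13}{3}$ ($O = - \frac{-3 - 10}{3} = \left(- \frac{1}{3}\right) \left(-13\right) = \frac{13}{3} \approx 4.3333$)
$a{\left(n{\left(-2 \right)} \right)} O = 4 \left(-9\right)^{2} \cdot \frac{13}{3} = 4 \cdot 81 \cdot \frac{13}{3} = 324 \cdot \frac{13}{3} = 1404$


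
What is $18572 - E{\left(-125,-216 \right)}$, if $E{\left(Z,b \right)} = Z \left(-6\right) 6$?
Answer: $14072$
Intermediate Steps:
$E{\left(Z,b \right)} = - 36 Z$ ($E{\left(Z,b \right)} = - 6 Z 6 = - 36 Z$)
$18572 - E{\left(-125,-216 \right)} = 18572 - \left(-36\right) \left(-125\right) = 18572 - 4500 = 14072$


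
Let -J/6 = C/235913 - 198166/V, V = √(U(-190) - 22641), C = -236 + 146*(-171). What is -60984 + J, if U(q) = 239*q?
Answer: -14386767180/235913 - 1188996*I*√68051/68051 ≈ -60983.0 - 4557.9*I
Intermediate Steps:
C = -25202 (C = -236 - 24966 = -25202)
V = I*√68051 (V = √(239*(-190) - 22641) = √(-45410 - 22641) = √(-68051) = I*√68051 ≈ 260.87*I)
J = 151212/235913 - 1188996*I*√68051/68051 (J = -6*(-25202/235913 - 198166*(-I*√68051/68051)) = -6*(-25202*1/235913 - (-198166)*I*√68051/68051) = -6*(-25202/235913 + 198166*I*√68051/68051) = 151212/235913 - 1188996*I*√68051/68051 ≈ 0.64097 - 4557.9*I)
-60984 + J = -60984 + (151212/235913 - 1188996*I*√68051/68051) = -14386767180/235913 - 1188996*I*√68051/68051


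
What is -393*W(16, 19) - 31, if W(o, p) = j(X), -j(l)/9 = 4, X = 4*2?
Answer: 14117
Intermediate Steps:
X = 8
j(l) = -36 (j(l) = -9*4 = -36)
W(o, p) = -36
-393*W(16, 19) - 31 = -393*(-36) - 31 = 14148 - 31 = 14117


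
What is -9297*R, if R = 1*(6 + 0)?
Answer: -55782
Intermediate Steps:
R = 6 (R = 1*6 = 6)
-9297*R = -9297*6 = -55782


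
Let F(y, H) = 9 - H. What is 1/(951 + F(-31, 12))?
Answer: 1/948 ≈ 0.0010549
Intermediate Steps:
1/(951 + F(-31, 12)) = 1/(951 + (9 - 1*12)) = 1/(951 + (9 - 12)) = 1/(951 - 3) = 1/948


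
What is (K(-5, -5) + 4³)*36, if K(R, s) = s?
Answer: 2124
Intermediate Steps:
(K(-5, -5) + 4³)*36 = (-5 + 4³)*36 = (-5 + 64)*36 = 59*36 = 2124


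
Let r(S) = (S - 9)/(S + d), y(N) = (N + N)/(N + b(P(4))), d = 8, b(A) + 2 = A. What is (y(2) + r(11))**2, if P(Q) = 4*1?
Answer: 441/361 ≈ 1.2216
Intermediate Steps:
P(Q) = 4
b(A) = -2 + A
y(N) = 2*N/(2 + N) (y(N) = (N + N)/(N + (-2 + 4)) = (2*N)/(N + 2) = (2*N)/(2 + N) = 2*N/(2 + N))
r(S) = (-9 + S)/(8 + S) (r(S) = (S - 9)/(S + 8) = (-9 + S)/(8 + S))
(y(2) + r(11))**2 = (2*2/(2 + 2) + (-9 + 11)/(8 + 11))**2 = (2*2/4 + 2/19)**2 = (2*2*(1/4) + (1/19)*2)**2 = (1 + 2/19)**2 = (21/19)**2 = 441/361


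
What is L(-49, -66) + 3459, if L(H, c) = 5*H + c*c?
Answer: 7570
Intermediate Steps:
L(H, c) = c² + 5*H (L(H, c) = 5*H + c² = c² + 5*H)
L(-49, -66) + 3459 = ((-66)² + 5*(-49)) + 3459 = (4356 - 245) + 3459 = 4111 + 3459 = 7570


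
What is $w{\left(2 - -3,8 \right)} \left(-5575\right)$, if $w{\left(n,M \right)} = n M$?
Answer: $-223000$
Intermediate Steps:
$w{\left(n,M \right)} = M n$
$w{\left(2 - -3,8 \right)} \left(-5575\right) = 8 \left(2 - -3\right) \left(-5575\right) = 8 \left(2 + 3\right) \left(-5575\right) = 8 \cdot 5 \left(-5575\right) = 40 \left(-5575\right) = -223000$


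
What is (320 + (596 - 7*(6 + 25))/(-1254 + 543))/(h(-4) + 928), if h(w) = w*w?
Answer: 227141/671184 ≈ 0.33842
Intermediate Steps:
h(w) = w²
(320 + (596 - 7*(6 + 25))/(-1254 + 543))/(h(-4) + 928) = (320 + (596 - 7*(6 + 25))/(-1254 + 543))/((-4)² + 928) = (320 + (596 - 7*31)/(-711))/(16 + 928) = (320 + (596 - 217)*(-1/711))/944 = (320 + 379*(-1/711))*(1/944) = (320 - 379/711)*(1/944) = (227141/711)*(1/944) = 227141/671184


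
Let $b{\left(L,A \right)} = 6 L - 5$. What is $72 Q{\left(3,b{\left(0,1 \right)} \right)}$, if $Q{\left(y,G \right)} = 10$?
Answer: $720$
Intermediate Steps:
$b{\left(L,A \right)} = -5 + 6 L$
$72 Q{\left(3,b{\left(0,1 \right)} \right)} = 72 \cdot 10 = 720$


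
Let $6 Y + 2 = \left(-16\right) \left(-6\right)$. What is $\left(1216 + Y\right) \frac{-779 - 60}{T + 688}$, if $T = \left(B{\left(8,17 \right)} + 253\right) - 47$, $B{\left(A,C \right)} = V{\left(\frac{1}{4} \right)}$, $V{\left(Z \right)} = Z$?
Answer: $- \frac{12400420}{10731} \approx -1155.6$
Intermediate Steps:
$B{\left(A,C \right)} = \frac{1}{4}$
$T = \frac{825}{4}$ ($T = \left(\frac{1}{4} + 253\right) - 47 = \frac{1013}{4} - 47 = \frac{825}{4} \approx 206.25$)
$Y = \frac{47}{3}$ ($Y = - \frac{1}{3} + \frac{\left(-16\right) \left(-6\right)}{6} = - \frac{1}{3} + \frac{1}{6} \cdot 96 = - \frac{1}{3} + 16 = \frac{47}{3} \approx 15.667$)
$\left(1216 + Y\right) \frac{-779 - 60}{T + 688} = \left(1216 + \frac{47}{3}\right) \frac{-779 - 60}{\frac{825}{4} + 688} = \frac{3695 \left(- \frac{839}{\frac{3577}{4}}\right)}{3} = \frac{3695 \left(\left(-839\right) \frac{4}{3577}\right)}{3} = \frac{3695}{3} \left(- \frac{3356}{3577}\right) = - \frac{12400420}{10731}$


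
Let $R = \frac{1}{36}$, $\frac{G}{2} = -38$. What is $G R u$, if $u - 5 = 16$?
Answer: $- \frac{133}{3} \approx -44.333$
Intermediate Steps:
$u = 21$ ($u = 5 + 16 = 21$)
$G = -76$ ($G = 2 \left(-38\right) = -76$)
$R = \frac{1}{36} \approx 0.027778$
$G R u = \left(-76\right) \frac{1}{36} \cdot 21 = \left(- \frac{19}{9}\right) 21 = - \frac{133}{3}$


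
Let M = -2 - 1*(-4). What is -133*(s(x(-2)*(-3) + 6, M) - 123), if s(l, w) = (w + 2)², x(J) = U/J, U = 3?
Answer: 14231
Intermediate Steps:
M = 2 (M = -2 + 4 = 2)
x(J) = 3/J
s(l, w) = (2 + w)²
-133*(s(x(-2)*(-3) + 6, M) - 123) = -133*((2 + 2)² - 123) = -133*(4² - 123) = -133*(16 - 123) = -133*(-107) = 14231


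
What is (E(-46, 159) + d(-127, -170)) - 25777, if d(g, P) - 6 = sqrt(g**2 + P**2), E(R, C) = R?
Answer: -25817 + sqrt(45029) ≈ -25605.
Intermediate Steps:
d(g, P) = 6 + sqrt(P**2 + g**2) (d(g, P) = 6 + sqrt(g**2 + P**2) = 6 + sqrt(P**2 + g**2))
(E(-46, 159) + d(-127, -170)) - 25777 = (-46 + (6 + sqrt((-170)**2 + (-127)**2))) - 25777 = (-46 + (6 + sqrt(28900 + 16129))) - 25777 = (-46 + (6 + sqrt(45029))) - 25777 = (-40 + sqrt(45029)) - 25777 = -25817 + sqrt(45029)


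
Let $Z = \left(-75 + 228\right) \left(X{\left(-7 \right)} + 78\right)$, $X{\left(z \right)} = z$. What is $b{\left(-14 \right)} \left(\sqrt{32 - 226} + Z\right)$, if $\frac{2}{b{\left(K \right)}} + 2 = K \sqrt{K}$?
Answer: $\frac{- \sqrt{194} + 10863 i}{- i + 7 \sqrt{14}} \approx -16.343 + 414.13 i$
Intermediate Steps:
$b{\left(K \right)} = \frac{2}{-2 + K^{\frac{3}{2}}}$ ($b{\left(K \right)} = \frac{2}{-2 + K \sqrt{K}} = \frac{2}{-2 + K^{\frac{3}{2}}}$)
$Z = 10863$ ($Z = \left(-75 + 228\right) \left(-7 + 78\right) = 153 \cdot 71 = 10863$)
$b{\left(-14 \right)} \left(\sqrt{32 - 226} + Z\right) = \frac{2}{-2 + \left(-14\right)^{\frac{3}{2}}} \left(\sqrt{32 - 226} + 10863\right) = \frac{2}{-2 - 14 i \sqrt{14}} \left(\sqrt{-194} + 10863\right) = \frac{2}{-2 - 14 i \sqrt{14}} \left(i \sqrt{194} + 10863\right) = \frac{2}{-2 - 14 i \sqrt{14}} \left(10863 + i \sqrt{194}\right) = \frac{2 \left(10863 + i \sqrt{194}\right)}{-2 - 14 i \sqrt{14}}$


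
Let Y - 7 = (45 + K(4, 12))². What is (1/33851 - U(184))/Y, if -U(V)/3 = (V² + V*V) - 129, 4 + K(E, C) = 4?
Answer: 428953525/4299077 ≈ 99.778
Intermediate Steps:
K(E, C) = 0 (K(E, C) = -4 + 4 = 0)
U(V) = 387 - 6*V² (U(V) = -3*((V² + V*V) - 129) = -3*((V² + V²) - 129) = -3*(2*V² - 129) = -3*(-129 + 2*V²) = 387 - 6*V²)
Y = 2032 (Y = 7 + (45 + 0)² = 7 + 45² = 7 + 2025 = 2032)
(1/33851 - U(184))/Y = (1/33851 - (387 - 6*184²))/2032 = (1/33851 - (387 - 6*33856))*(1/2032) = (1/33851 - (387 - 203136))*(1/2032) = (1/33851 - 1*(-202749))*(1/2032) = (1/33851 + 202749)*(1/2032) = (6863256400/33851)*(1/2032) = 428953525/4299077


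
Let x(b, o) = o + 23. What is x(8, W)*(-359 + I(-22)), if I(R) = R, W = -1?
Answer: -8382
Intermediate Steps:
x(b, o) = 23 + o
x(8, W)*(-359 + I(-22)) = (23 - 1)*(-359 - 22) = 22*(-381) = -8382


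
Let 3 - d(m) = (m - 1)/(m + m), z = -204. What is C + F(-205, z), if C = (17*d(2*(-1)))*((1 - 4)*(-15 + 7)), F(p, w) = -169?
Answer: 749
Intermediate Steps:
d(m) = 3 - (-1 + m)/(2*m) (d(m) = 3 - (m - 1)/(m + m) = 3 - (-1 + m)/(2*m))
C = 918 (C = (17*((1 + 5*(2*(-1)))/(2*((2*(-1))))))*((1 - 4)*(-15 + 7)) = (17*((1/2)*(1 + 5*(-2))/(-2)))*(-3*(-8)) = (17*((1/2)*(-1/2)*(1 - 10)))*24 = (17*((1/2)*(-1/2)*(-9)))*24 = (17*(9/4))*24 = (153/4)*24 = 918)
C + F(-205, z) = 918 - 169 = 749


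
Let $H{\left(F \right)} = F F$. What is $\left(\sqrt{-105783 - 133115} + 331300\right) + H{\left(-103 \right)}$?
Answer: $341909 + i \sqrt{238898} \approx 3.4191 \cdot 10^{5} + 488.77 i$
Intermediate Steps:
$H{\left(F \right)} = F^{2}$
$\left(\sqrt{-105783 - 133115} + 331300\right) + H{\left(-103 \right)} = \left(\sqrt{-105783 - 133115} + 331300\right) + \left(-103\right)^{2} = \left(\sqrt{-238898} + 331300\right) + 10609 = \left(i \sqrt{238898} + 331300\right) + 10609 = \left(331300 + i \sqrt{238898}\right) + 10609 = 341909 + i \sqrt{238898}$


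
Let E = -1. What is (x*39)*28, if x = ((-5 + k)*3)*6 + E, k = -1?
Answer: -119028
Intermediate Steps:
x = -109 (x = ((-5 - 1)*3)*6 - 1 = -6*3*6 - 1 = -18*6 - 1 = -108 - 1 = -109)
(x*39)*28 = -109*39*28 = -4251*28 = -119028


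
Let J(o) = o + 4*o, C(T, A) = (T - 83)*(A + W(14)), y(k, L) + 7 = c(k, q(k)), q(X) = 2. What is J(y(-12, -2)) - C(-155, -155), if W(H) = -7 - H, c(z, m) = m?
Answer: -41913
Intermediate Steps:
y(k, L) = -5 (y(k, L) = -7 + 2 = -5)
C(T, A) = (-83 + T)*(-21 + A) (C(T, A) = (T - 83)*(A + (-7 - 1*14)) = (-83 + T)*(A + (-7 - 14)) = (-83 + T)*(A - 21) = (-83 + T)*(-21 + A))
J(o) = 5*o
J(y(-12, -2)) - C(-155, -155) = 5*(-5) - (1743 - 83*(-155) - 21*(-155) - 155*(-155)) = -25 - (1743 + 12865 + 3255 + 24025) = -25 - 1*41888 = -25 - 41888 = -41913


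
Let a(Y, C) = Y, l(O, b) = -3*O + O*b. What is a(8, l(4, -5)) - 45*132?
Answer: -5932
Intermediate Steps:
a(8, l(4, -5)) - 45*132 = 8 - 45*132 = 8 - 5940 = -5932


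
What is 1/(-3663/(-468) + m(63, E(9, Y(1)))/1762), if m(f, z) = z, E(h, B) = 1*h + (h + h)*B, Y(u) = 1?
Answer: 45812/359269 ≈ 0.12751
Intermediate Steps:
E(h, B) = h + 2*B*h (E(h, B) = h + (2*h)*B = h + 2*B*h)
1/(-3663/(-468) + m(63, E(9, Y(1)))/1762) = 1/(-3663/(-468) + (9*(1 + 2*1))/1762) = 1/(-3663*(-1/468) + (9*(1 + 2))*(1/1762)) = 1/(407/52 + (9*3)*(1/1762)) = 1/(407/52 + 27*(1/1762)) = 1/(407/52 + 27/1762) = 1/(359269/45812) = 45812/359269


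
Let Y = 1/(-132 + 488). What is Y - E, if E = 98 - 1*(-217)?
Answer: -112139/356 ≈ -315.00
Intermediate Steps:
Y = 1/356 ≈ 0.0028090
E = 315 (E = 98 + 217 = 315)
Y - E = 1/356 - 1*315 = 1/356 - 315 = -112139/356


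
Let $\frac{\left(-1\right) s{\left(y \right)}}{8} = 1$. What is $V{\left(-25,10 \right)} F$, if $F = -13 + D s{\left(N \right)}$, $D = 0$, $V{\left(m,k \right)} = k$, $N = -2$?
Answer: $-130$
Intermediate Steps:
$s{\left(y \right)} = -8$ ($s{\left(y \right)} = \left(-8\right) 1 = -8$)
$F = -13$ ($F = -13 + 0 \left(-8\right) = -13 + 0 = -13$)
$V{\left(-25,10 \right)} F = 10 \left(-13\right) = -130$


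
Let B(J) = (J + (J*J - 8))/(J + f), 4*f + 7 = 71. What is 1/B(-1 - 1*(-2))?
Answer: -17/6 ≈ -2.8333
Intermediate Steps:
f = 16 (f = -7/4 + (¼)*71 = -7/4 + 71/4 = 16)
B(J) = (-8 + J + J²)/(16 + J) (B(J) = (J + (J*J - 8))/(J + 16) = (J + (J² - 8))/(16 + J) = (J + (-8 + J²))/(16 + J) = (-8 + J + J²)/(16 + J))
1/B(-1 - 1*(-2)) = 1/((-8 + (-1 - 1*(-2)) + (-1 - 1*(-2))²)/(16 + (-1 - 1*(-2)))) = 1/((-8 + (-1 + 2) + (-1 + 2)²)/(16 + (-1 + 2))) = 1/((-8 + 1 + 1²)/(16 + 1)) = 1/((-8 + 1 + 1)/17) = 1/((1/17)*(-6)) = 1/(-6/17) = -17/6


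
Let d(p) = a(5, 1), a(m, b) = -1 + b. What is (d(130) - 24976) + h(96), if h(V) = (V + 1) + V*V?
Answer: -15663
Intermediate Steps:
h(V) = 1 + V + V² (h(V) = (1 + V) + V² = 1 + V + V²)
d(p) = 0 (d(p) = -1 + 1 = 0)
(d(130) - 24976) + h(96) = (0 - 24976) + (1 + 96 + 96²) = -24976 + (1 + 96 + 9216) = -24976 + 9313 = -15663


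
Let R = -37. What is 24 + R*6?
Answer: -198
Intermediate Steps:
24 + R*6 = 24 - 37*6 = 24 - 222 = -198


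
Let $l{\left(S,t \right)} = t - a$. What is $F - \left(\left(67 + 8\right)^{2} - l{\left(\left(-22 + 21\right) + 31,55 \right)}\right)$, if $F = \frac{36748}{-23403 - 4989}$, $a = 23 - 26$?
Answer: $- \frac{39523753}{7098} \approx -5568.3$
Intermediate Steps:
$a = -3$ ($a = 23 - 26 = -3$)
$l{\left(S,t \right)} = 3 + t$ ($l{\left(S,t \right)} = t - -3 = t + 3 = 3 + t$)
$F = - \frac{9187}{7098}$ ($F = \frac{36748}{-28392} = 36748 \left(- \frac{1}{28392}\right) = - \frac{9187}{7098} \approx -1.2943$)
$F - \left(\left(67 + 8\right)^{2} - l{\left(\left(-22 + 21\right) + 31,55 \right)}\right) = - \frac{9187}{7098} - \left(\left(67 + 8\right)^{2} - \left(3 + 55\right)\right) = - \frac{9187}{7098} - \left(75^{2} - 58\right) = - \frac{9187}{7098} - \left(5625 - 58\right) = - \frac{9187}{7098} - 5567 = - \frac{39523753}{7098}$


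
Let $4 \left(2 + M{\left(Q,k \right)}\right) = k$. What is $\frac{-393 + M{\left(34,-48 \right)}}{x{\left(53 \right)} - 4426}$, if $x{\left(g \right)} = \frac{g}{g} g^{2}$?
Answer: $\frac{37}{147} \approx 0.2517$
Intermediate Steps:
$M{\left(Q,k \right)} = -2 + \frac{k}{4}$
$x{\left(g \right)} = g^{2}$ ($x{\left(g \right)} = 1 g^{2} = g^{2}$)
$\frac{-393 + M{\left(34,-48 \right)}}{x{\left(53 \right)} - 4426} = \frac{-393 + \left(-2 + \frac{1}{4} \left(-48\right)\right)}{53^{2} - 4426} = \frac{-393 - 14}{2809 - 4426} = \frac{-393 - 14}{-1617} = \left(-407\right) \left(- \frac{1}{1617}\right) = \frac{37}{147}$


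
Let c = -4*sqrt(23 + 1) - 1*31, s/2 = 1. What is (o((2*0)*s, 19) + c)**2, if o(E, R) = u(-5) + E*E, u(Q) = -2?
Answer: 1473 + 528*sqrt(6) ≈ 2766.3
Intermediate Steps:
s = 2 (s = 2*1 = 2)
o(E, R) = -2 + E**2 (o(E, R) = -2 + E*E = -2 + E**2)
c = -31 - 8*sqrt(6) (c = -8*sqrt(6) - 31 = -31 - 8*sqrt(6) ≈ -50.596)
(o((2*0)*s, 19) + c)**2 = ((-2 + ((2*0)*2)**2) + (-31 - 8*sqrt(6)))**2 = ((-2 + (0*2)**2) + (-31 - 8*sqrt(6)))**2 = ((-2 + 0**2) + (-31 - 8*sqrt(6)))**2 = ((-2 + 0) + (-31 - 8*sqrt(6)))**2 = (-2 + (-31 - 8*sqrt(6)))**2 = (-33 - 8*sqrt(6))**2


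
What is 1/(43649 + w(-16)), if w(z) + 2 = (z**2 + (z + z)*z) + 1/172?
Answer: 172/7639381 ≈ 2.2515e-5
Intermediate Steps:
w(z) = -343/172 + 3*z**2 (w(z) = -2 + ((z**2 + (z + z)*z) + 1/172) = -2 + ((z**2 + (2*z)*z) + 1/172) = -2 + ((z**2 + 2*z**2) + 1/172) = -2 + (3*z**2 + 1/172) = -2 + (1/172 + 3*z**2) = -343/172 + 3*z**2)
1/(43649 + w(-16)) = 1/(43649 + (-343/172 + 3*(-16)**2)) = 1/(43649 + (-343/172 + 3*256)) = 1/(43649 + (-343/172 + 768)) = 1/(43649 + 131753/172) = 1/(7639381/172) = 172/7639381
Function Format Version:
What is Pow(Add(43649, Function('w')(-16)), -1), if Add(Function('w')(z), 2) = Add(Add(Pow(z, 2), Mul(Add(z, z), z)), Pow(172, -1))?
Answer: Rational(172, 7639381) ≈ 2.2515e-5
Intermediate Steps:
Function('w')(z) = Add(Rational(-343, 172), Mul(3, Pow(z, 2))) (Function('w')(z) = Add(-2, Add(Add(Pow(z, 2), Mul(Add(z, z), z)), Pow(172, -1))) = Add(-2, Add(Add(Pow(z, 2), Mul(Mul(2, z), z)), Rational(1, 172))) = Add(-2, Add(Add(Pow(z, 2), Mul(2, Pow(z, 2))), Rational(1, 172))) = Add(-2, Add(Mul(3, Pow(z, 2)), Rational(1, 172))) = Add(-2, Add(Rational(1, 172), Mul(3, Pow(z, 2)))) = Add(Rational(-343, 172), Mul(3, Pow(z, 2))))
Pow(Add(43649, Function('w')(-16)), -1) = Pow(Add(43649, Add(Rational(-343, 172), Mul(3, Pow(-16, 2)))), -1) = Pow(Add(43649, Add(Rational(-343, 172), Mul(3, 256))), -1) = Pow(Add(43649, Add(Rational(-343, 172), 768)), -1) = Pow(Add(43649, Rational(131753, 172)), -1) = Pow(Rational(7639381, 172), -1) = Rational(172, 7639381)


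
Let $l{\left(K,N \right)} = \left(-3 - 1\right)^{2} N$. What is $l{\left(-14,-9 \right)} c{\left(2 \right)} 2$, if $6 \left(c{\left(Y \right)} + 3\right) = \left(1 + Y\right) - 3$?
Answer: $864$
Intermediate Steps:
$c{\left(Y \right)} = - \frac{10}{3} + \frac{Y}{6}$ ($c{\left(Y \right)} = -3 + \frac{\left(1 + Y\right) - 3}{6} = -3 + \frac{-2 + Y}{6} = -3 + \left(- \frac{1}{3} + \frac{Y}{6}\right) = - \frac{10}{3} + \frac{Y}{6}$)
$l{\left(K,N \right)} = 16 N$ ($l{\left(K,N \right)} = \left(-4\right)^{2} N = 16 N$)
$l{\left(-14,-9 \right)} c{\left(2 \right)} 2 = 16 \left(-9\right) \left(- \frac{10}{3} + \frac{1}{6} \cdot 2\right) 2 = - 144 \left(- \frac{10}{3} + \frac{1}{3}\right) 2 = - 144 \left(\left(-3\right) 2\right) = \left(-144\right) \left(-6\right) = 864$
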